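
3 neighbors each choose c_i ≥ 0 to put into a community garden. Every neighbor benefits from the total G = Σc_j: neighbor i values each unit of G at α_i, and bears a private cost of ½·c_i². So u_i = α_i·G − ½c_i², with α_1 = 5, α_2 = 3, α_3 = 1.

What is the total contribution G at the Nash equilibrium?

9

Neighbor i's FOC: ∂u_i/∂c_i = α_i − c_i = 0, so c_i* = α_i.
NE contributions = (5, 3, 1); G = 9.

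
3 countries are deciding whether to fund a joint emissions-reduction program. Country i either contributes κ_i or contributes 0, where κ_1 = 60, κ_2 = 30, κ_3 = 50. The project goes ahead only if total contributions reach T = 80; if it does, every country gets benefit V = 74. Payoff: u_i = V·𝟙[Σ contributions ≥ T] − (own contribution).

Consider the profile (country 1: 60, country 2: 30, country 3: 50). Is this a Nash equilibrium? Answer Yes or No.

No

Total = 140 ≥ 80: provided.
Country 1 (pledges 60, payoff 14): dropping to 0 → total 80, payoff 74. Profitable deviation.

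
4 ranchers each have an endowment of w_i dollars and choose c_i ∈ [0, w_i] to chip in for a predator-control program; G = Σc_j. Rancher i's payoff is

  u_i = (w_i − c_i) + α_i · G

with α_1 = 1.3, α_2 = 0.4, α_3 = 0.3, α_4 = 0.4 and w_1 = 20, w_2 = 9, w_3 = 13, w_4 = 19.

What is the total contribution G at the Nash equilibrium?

20

∂u_i/∂c_i = α_i − 1, so rancher i contributes w_i if α_i > 1, else 0.
α_i > 1 for i ∈ {1}; NE contributions (20, 0, 0, 0), G = 20.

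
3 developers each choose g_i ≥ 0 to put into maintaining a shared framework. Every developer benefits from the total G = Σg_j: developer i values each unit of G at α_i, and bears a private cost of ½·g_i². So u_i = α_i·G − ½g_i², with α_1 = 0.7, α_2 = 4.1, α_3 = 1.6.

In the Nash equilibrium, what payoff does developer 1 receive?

Developer i's FOC: ∂u_i/∂g_i = α_i − g_i = 0, so g_i* = α_i.
NE contributions = (0.7, 4.1, 1.6); G = 6.4.
u_1 = α_1·G − ½·(g_1)² = 0.7·6.4 − ½·0.7² = 4.235.

4.235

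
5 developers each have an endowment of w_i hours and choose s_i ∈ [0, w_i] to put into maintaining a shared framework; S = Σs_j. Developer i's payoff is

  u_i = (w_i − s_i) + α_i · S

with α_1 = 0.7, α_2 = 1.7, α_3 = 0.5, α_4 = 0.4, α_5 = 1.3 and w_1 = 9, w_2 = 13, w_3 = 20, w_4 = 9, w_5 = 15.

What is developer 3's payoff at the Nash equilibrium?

34

∂u_i/∂s_i = α_i − 1, so developer i contributes w_i if α_i > 1, else 0.
α_i > 1 for i ∈ {2, 5}; NE contributions (0, 13, 0, 0, 15), S = 28.
u_3 = (20 − 0) + 0.5·28 = 34.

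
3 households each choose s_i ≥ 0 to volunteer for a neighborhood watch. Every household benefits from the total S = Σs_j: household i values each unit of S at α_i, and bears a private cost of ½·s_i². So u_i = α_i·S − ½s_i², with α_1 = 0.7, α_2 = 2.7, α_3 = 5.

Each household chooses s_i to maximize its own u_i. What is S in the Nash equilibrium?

Household i's FOC: ∂u_i/∂s_i = α_i − s_i = 0, so s_i* = α_i.
NE contributions = (0.7, 2.7, 5); S = 8.4.

8.4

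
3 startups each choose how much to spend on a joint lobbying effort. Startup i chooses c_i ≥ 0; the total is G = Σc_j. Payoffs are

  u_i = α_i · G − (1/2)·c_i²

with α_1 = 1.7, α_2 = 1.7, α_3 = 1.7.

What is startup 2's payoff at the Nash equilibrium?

7.225

Startup i's FOC: ∂u_i/∂c_i = α_i − c_i = 0, so c_i* = α_i.
NE contributions = (1.7, 1.7, 1.7); G = 5.1.
u_2 = α_2·G − ½·(c_2)² = 1.7·5.1 − ½·1.7² = 7.225.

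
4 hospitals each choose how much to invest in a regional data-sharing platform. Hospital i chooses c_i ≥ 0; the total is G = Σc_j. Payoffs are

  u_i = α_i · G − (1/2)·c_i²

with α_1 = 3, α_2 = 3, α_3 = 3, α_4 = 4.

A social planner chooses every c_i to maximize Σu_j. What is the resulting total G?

Planner FOC: ∂(Σu_j)/∂c_i = (Σα_j) − c_i = 0, so c_i^SO = Σα_j = 13 for every i; G^SO = 52.

52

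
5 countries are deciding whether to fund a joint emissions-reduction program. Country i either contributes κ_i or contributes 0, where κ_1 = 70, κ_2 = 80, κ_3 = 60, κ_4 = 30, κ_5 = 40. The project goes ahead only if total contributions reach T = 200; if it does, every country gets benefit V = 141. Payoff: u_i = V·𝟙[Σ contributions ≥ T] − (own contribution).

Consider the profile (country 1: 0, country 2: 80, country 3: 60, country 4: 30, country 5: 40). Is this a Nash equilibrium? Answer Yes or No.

Total = 210 ≥ 200: provided.
Country 1 (pledges 0, payoff 141): pledging 70 → total 280, payoff 71. No gain.
Country 2 (pledges 80, payoff 61): dropping to 0 → total 130, payoff 0. No gain.
Country 3 (pledges 60, payoff 81): dropping to 0 → total 150, payoff 0. No gain.
Country 4 (pledges 30, payoff 111): dropping to 0 → total 180, payoff 0. No gain.
Country 5 (pledges 40, payoff 101): dropping to 0 → total 170, payoff 0. No gain.

Yes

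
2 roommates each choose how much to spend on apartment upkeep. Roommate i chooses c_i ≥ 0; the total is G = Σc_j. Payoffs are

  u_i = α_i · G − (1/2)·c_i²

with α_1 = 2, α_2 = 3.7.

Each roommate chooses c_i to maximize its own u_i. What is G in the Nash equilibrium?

Roommate i's FOC: ∂u_i/∂c_i = α_i − c_i = 0, so c_i* = α_i.
NE contributions = (2, 3.7); G = 5.7.

5.7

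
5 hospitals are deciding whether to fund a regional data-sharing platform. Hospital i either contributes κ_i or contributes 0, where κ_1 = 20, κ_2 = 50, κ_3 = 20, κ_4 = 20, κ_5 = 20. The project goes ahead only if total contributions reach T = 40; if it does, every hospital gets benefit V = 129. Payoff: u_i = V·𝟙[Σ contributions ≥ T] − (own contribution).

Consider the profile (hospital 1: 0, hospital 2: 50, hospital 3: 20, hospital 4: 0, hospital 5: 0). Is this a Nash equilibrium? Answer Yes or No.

Total = 70 ≥ 40: provided.
Hospital 1 (pledges 0, payoff 129): pledging 20 → total 90, payoff 109. No gain.
Hospital 2 (pledges 50, payoff 79): dropping to 0 → total 20, payoff 0. No gain.
Hospital 3 (pledges 20, payoff 109): dropping to 0 → total 50, payoff 129. Profitable deviation.

No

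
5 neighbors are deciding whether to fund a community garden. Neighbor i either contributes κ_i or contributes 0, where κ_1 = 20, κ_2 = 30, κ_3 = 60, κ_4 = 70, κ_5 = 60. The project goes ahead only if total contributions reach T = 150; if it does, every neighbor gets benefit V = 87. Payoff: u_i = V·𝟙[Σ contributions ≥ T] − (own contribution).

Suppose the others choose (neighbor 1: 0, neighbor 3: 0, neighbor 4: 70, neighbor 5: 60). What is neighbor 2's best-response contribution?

30

Others' total = 130. Contributing 30 brings total to 160 ≥ 150: gain V − κ_2 = 57.
Best response: 30.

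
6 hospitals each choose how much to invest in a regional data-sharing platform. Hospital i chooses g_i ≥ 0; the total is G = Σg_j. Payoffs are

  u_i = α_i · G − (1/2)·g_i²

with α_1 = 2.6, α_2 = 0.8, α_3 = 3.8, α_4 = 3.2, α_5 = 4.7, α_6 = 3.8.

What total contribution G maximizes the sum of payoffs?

113.4

Planner FOC: ∂(Σu_j)/∂g_i = (Σα_j) − g_i = 0, so g_i^SO = Σα_j = 18.9 for every i; G^SO = 113.4.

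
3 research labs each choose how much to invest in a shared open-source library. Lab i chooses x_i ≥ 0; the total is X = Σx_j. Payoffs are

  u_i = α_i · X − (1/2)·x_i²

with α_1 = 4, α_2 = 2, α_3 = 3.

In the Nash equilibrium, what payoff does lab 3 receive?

Lab i's FOC: ∂u_i/∂x_i = α_i − x_i = 0, so x_i* = α_i.
NE contributions = (4, 2, 3); X = 9.
u_3 = α_3·X − ½·(x_3)² = 3·9 − ½·3² = 22.5.

22.5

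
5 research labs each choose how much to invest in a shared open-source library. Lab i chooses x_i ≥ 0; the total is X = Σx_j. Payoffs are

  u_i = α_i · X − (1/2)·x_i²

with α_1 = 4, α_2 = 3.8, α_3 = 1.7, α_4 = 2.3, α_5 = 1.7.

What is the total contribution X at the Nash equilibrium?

Lab i's FOC: ∂u_i/∂x_i = α_i − x_i = 0, so x_i* = α_i.
NE contributions = (4, 3.8, 1.7, 2.3, 1.7); X = 13.5.

13.5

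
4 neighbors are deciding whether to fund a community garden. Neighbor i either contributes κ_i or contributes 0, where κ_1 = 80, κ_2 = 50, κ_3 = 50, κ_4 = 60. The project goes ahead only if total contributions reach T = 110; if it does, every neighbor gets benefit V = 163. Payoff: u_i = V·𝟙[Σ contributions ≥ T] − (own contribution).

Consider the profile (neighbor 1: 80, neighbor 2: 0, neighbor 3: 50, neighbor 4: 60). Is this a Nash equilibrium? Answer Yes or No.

Total = 190 ≥ 110: provided.
Neighbor 1 (pledges 80, payoff 83): dropping to 0 → total 110, payoff 163. Profitable deviation.

No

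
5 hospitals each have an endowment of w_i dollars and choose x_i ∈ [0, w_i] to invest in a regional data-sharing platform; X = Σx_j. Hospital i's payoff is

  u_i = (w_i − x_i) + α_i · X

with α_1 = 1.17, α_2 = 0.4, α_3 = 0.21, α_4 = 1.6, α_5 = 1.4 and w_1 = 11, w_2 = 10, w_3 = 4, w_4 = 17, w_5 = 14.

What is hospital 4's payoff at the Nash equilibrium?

67.2

∂u_i/∂x_i = α_i − 1, so hospital i contributes w_i if α_i > 1, else 0.
α_i > 1 for i ∈ {1, 4, 5}; NE contributions (11, 0, 0, 17, 14), X = 42.
u_4 = (17 − 17) + 1.6·42 = 67.2.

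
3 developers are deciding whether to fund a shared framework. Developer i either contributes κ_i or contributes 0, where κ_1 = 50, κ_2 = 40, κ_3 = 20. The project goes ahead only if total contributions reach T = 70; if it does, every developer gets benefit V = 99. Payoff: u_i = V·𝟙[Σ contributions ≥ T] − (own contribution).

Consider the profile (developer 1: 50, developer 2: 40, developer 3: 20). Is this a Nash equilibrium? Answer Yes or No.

Total = 110 ≥ 70: provided.
Developer 1 (pledges 50, payoff 49): dropping to 0 → total 60, payoff 0. No gain.
Developer 2 (pledges 40, payoff 59): dropping to 0 → total 70, payoff 99. Profitable deviation.

No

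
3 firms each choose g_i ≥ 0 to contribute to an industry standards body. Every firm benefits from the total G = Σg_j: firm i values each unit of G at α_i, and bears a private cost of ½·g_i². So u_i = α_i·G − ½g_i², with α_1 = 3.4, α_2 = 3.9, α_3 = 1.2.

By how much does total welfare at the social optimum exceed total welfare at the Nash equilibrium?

50.23

Firm i's FOC: ∂u_i/∂g_i = α_i − g_i = 0, so g_i* = α_i.
NE contributions = (3.4, 3.9, 1.2); G = 8.5.
W^NE = (Σα)·G − ½Σα_i² = 8.5² − ½·28.21 = 58.145.
Planner sets g_i = Σα_j = 8.5 for every i, so G^SO = 3·8.5 = 25.5.
W^SO = (Σα)·G^SO − ½·3·(Σα)² = (3/2)·8.5² = 108.375.
Deadweight loss = W^SO − W^NE = 50.23.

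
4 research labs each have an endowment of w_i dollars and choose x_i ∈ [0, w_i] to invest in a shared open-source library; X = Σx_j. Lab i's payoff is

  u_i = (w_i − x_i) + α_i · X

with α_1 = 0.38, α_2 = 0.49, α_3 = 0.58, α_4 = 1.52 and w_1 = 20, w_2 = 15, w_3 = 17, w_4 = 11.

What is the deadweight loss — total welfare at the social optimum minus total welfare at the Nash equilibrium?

∂u_i/∂x_i = α_i − 1, so lab i contributes w_i if α_i > 1, else 0.
α_i > 1 for i ∈ {4}; NE contributions (0, 0, 0, 11), X = 11.
W^NE = Σw_i − X^NE + (Σα_i)·X^NE = 63 + 1.97·11 = 84.67.
Planner: ∂(Σu_j)/∂x_i = Σα_j − 1 = 1.97 > 0, so everyone contributes w_i; X^SO = 63, W^SO = 63 + 1.97·63 = 187.11.
Deadweight loss = 102.44.

102.44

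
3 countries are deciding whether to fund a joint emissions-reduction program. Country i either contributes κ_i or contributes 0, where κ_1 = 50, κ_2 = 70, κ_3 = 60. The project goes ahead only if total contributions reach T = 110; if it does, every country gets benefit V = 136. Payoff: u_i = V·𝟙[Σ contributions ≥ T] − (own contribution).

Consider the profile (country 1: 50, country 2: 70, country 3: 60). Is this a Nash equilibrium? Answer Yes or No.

Total = 180 ≥ 110: provided.
Country 1 (pledges 50, payoff 86): dropping to 0 → total 130, payoff 136. Profitable deviation.

No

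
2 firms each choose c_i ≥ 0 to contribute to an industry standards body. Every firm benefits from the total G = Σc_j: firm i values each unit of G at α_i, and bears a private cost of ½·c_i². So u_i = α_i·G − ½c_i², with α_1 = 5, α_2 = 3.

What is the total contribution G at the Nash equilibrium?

Firm i's FOC: ∂u_i/∂c_i = α_i − c_i = 0, so c_i* = α_i.
NE contributions = (5, 3); G = 8.

8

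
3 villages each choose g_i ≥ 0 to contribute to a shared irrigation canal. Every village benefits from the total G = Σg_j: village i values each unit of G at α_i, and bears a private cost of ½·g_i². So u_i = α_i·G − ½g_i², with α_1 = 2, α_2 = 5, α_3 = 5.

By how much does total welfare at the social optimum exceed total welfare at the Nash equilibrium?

Village i's FOC: ∂u_i/∂g_i = α_i − g_i = 0, so g_i* = α_i.
NE contributions = (2, 5, 5); G = 12.
W^NE = (Σα)·G − ½Σα_i² = 12² − ½·54 = 117.
Planner sets g_i = Σα_j = 12 for every i, so G^SO = 3·12 = 36.
W^SO = (Σα)·G^SO − ½·3·(Σα)² = (3/2)·12² = 216.
Deadweight loss = W^SO − W^NE = 99.

99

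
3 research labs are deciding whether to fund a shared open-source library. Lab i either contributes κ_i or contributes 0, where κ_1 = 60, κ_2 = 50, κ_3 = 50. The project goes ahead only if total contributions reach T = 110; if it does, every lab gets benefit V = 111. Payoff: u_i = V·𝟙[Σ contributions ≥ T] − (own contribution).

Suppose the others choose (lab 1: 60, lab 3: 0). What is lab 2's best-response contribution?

50

Others' total = 60. Contributing 50 brings total to 110 ≥ 110: gain V − κ_2 = 61.
Best response: 50.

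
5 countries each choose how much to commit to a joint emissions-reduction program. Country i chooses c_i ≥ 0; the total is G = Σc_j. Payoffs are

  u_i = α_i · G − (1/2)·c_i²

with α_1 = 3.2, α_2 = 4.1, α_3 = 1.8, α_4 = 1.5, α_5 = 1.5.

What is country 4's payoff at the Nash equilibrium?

17.025

Country i's FOC: ∂u_i/∂c_i = α_i − c_i = 0, so c_i* = α_i.
NE contributions = (3.2, 4.1, 1.8, 1.5, 1.5); G = 12.1.
u_4 = α_4·G − ½·(c_4)² = 1.5·12.1 − ½·1.5² = 17.025.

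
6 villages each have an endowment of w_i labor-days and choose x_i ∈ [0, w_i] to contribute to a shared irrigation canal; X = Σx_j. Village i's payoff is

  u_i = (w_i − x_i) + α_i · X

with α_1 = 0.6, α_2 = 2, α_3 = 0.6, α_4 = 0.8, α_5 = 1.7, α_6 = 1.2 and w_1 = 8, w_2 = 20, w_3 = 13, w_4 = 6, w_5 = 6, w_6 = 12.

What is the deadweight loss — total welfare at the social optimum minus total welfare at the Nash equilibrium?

∂u_i/∂x_i = α_i − 1, so village i contributes w_i if α_i > 1, else 0.
α_i > 1 for i ∈ {2, 5, 6}; NE contributions (0, 20, 0, 0, 6, 12), X = 38.
W^NE = Σw_i − X^NE + (Σα_i)·X^NE = 65 + 5.9·38 = 289.2.
Planner: ∂(Σu_j)/∂x_i = Σα_j − 1 = 5.9 > 0, so everyone contributes w_i; X^SO = 65, W^SO = 65 + 5.9·65 = 448.5.
Deadweight loss = 159.3.

159.3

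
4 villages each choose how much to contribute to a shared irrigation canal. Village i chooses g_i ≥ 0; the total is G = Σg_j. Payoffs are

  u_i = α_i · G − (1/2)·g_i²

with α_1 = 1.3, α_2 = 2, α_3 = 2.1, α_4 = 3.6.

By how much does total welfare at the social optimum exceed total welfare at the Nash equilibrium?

Village i's FOC: ∂u_i/∂g_i = α_i − g_i = 0, so g_i* = α_i.
NE contributions = (1.3, 2, 2.1, 3.6); G = 9.
W^NE = (Σα)·G − ½Σα_i² = 9² − ½·23.06 = 69.47.
Planner sets g_i = Σα_j = 9 for every i, so G^SO = 4·9 = 36.
W^SO = (Σα)·G^SO − ½·4·(Σα)² = (4/2)·9² = 162.
Deadweight loss = W^SO − W^NE = 92.53.

92.53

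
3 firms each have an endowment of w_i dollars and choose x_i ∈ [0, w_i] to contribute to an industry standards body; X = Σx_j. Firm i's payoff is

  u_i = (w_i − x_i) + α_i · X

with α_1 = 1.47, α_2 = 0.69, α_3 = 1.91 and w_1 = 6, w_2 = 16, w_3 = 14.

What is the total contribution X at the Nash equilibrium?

20

∂u_i/∂x_i = α_i − 1, so firm i contributes w_i if α_i > 1, else 0.
α_i > 1 for i ∈ {1, 3}; NE contributions (6, 0, 14), X = 20.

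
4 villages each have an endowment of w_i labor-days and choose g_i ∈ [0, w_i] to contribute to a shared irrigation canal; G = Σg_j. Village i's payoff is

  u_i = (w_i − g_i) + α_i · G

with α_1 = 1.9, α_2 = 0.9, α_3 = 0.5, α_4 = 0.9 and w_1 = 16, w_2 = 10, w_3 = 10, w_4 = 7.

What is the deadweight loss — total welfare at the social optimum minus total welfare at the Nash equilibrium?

86.4

∂u_i/∂g_i = α_i − 1, so village i contributes w_i if α_i > 1, else 0.
α_i > 1 for i ∈ {1}; NE contributions (16, 0, 0, 0), G = 16.
W^NE = Σw_i − G^NE + (Σα_i)·G^NE = 43 + 3.2·16 = 94.2.
Planner: ∂(Σu_j)/∂g_i = Σα_j − 1 = 3.2 > 0, so everyone contributes w_i; G^SO = 43, W^SO = 43 + 3.2·43 = 180.6.
Deadweight loss = 86.4.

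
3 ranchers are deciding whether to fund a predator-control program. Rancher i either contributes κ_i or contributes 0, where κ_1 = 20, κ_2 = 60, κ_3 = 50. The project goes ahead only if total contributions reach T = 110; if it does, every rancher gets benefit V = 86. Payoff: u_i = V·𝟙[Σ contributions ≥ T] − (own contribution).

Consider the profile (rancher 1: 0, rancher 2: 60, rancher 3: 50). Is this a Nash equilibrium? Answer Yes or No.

Total = 110 ≥ 110: provided.
Rancher 1 (pledges 0, payoff 86): pledging 20 → total 130, payoff 66. No gain.
Rancher 2 (pledges 60, payoff 26): dropping to 0 → total 50, payoff 0. No gain.
Rancher 3 (pledges 50, payoff 36): dropping to 0 → total 60, payoff 0. No gain.

Yes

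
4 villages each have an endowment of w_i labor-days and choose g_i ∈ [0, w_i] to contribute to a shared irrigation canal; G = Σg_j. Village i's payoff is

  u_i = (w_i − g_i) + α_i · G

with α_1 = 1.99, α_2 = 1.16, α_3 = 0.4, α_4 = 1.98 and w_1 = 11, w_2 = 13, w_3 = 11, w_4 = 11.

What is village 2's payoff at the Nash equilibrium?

∂u_i/∂g_i = α_i − 1, so village i contributes w_i if α_i > 1, else 0.
α_i > 1 for i ∈ {1, 2, 4}; NE contributions (11, 13, 0, 11), G = 35.
u_2 = (13 − 13) + 1.16·35 = 40.6.

40.6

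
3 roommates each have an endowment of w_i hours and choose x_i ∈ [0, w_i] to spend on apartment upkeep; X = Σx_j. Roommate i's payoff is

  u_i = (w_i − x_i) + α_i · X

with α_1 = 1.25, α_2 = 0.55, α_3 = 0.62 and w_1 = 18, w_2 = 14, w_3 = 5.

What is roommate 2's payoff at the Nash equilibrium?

∂u_i/∂x_i = α_i − 1, so roommate i contributes w_i if α_i > 1, else 0.
α_i > 1 for i ∈ {1}; NE contributions (18, 0, 0), X = 18.
u_2 = (14 − 0) + 0.55·18 = 23.9.

23.9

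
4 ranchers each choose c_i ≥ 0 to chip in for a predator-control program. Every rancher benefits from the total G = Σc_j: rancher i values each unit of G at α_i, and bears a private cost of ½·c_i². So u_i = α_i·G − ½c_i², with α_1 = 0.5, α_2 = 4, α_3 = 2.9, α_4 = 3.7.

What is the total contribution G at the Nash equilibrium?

Rancher i's FOC: ∂u_i/∂c_i = α_i − c_i = 0, so c_i* = α_i.
NE contributions = (0.5, 4, 2.9, 3.7); G = 11.1.

11.1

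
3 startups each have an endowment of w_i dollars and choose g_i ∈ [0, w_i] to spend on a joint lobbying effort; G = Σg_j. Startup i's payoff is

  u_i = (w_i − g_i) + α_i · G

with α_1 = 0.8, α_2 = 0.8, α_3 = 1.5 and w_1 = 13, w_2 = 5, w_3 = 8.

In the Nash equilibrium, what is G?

8

∂u_i/∂g_i = α_i − 1, so startup i contributes w_i if α_i > 1, else 0.
α_i > 1 for i ∈ {3}; NE contributions (0, 0, 8), G = 8.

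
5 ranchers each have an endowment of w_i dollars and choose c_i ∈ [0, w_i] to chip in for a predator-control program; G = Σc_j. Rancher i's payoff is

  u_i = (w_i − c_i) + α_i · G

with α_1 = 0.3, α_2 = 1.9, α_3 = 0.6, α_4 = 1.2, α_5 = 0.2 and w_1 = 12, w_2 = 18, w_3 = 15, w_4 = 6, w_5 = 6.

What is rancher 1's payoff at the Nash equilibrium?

19.2

∂u_i/∂c_i = α_i − 1, so rancher i contributes w_i if α_i > 1, else 0.
α_i > 1 for i ∈ {2, 4}; NE contributions (0, 18, 0, 6, 0), G = 24.
u_1 = (12 − 0) + 0.3·24 = 19.2.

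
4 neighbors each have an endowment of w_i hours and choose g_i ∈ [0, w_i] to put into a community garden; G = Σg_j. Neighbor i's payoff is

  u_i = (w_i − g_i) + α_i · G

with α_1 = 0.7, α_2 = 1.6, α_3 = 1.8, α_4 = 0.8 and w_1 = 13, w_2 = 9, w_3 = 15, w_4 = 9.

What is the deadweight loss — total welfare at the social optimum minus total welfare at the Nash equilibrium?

85.8

∂u_i/∂g_i = α_i − 1, so neighbor i contributes w_i if α_i > 1, else 0.
α_i > 1 for i ∈ {2, 3}; NE contributions (0, 9, 15, 0), G = 24.
W^NE = Σw_i − G^NE + (Σα_i)·G^NE = 46 + 3.9·24 = 139.6.
Planner: ∂(Σu_j)/∂g_i = Σα_j − 1 = 3.9 > 0, so everyone contributes w_i; G^SO = 46, W^SO = 46 + 3.9·46 = 225.4.
Deadweight loss = 85.8.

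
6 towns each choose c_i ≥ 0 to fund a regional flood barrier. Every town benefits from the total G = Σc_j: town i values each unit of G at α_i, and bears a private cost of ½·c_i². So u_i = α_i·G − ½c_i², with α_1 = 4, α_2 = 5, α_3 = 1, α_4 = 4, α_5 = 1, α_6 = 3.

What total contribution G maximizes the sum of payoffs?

108

Planner FOC: ∂(Σu_j)/∂c_i = (Σα_j) − c_i = 0, so c_i^SO = Σα_j = 18 for every i; G^SO = 108.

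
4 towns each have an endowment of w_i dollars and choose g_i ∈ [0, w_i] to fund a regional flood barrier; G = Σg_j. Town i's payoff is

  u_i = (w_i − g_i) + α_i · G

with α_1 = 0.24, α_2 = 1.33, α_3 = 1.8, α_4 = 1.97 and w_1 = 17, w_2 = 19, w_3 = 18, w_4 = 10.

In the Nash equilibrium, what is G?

47

∂u_i/∂g_i = α_i − 1, so town i contributes w_i if α_i > 1, else 0.
α_i > 1 for i ∈ {2, 3, 4}; NE contributions (0, 19, 18, 10), G = 47.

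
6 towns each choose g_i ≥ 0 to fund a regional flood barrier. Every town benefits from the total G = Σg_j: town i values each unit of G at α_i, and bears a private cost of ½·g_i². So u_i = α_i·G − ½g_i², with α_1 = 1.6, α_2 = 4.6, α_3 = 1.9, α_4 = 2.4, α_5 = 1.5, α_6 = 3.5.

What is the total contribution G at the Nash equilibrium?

Town i's FOC: ∂u_i/∂g_i = α_i − g_i = 0, so g_i* = α_i.
NE contributions = (1.6, 4.6, 1.9, 2.4, 1.5, 3.5); G = 15.5.

15.5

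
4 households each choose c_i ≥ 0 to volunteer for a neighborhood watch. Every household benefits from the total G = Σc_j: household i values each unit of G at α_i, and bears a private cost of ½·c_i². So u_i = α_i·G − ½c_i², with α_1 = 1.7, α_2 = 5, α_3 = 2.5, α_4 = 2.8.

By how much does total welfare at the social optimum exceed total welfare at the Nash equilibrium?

164.99

Household i's FOC: ∂u_i/∂c_i = α_i − c_i = 0, so c_i* = α_i.
NE contributions = (1.7, 5, 2.5, 2.8); G = 12.
W^NE = (Σα)·G − ½Σα_i² = 12² − ½·41.98 = 123.01.
Planner sets c_i = Σα_j = 12 for every i, so G^SO = 4·12 = 48.
W^SO = (Σα)·G^SO − ½·4·(Σα)² = (4/2)·12² = 288.
Deadweight loss = W^SO − W^NE = 164.99.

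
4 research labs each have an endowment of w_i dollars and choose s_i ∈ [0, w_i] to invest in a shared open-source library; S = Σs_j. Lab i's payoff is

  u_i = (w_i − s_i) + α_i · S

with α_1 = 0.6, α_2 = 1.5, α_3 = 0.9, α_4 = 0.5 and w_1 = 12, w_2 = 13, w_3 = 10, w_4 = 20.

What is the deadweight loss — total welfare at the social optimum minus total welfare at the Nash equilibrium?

∂u_i/∂s_i = α_i − 1, so lab i contributes w_i if α_i > 1, else 0.
α_i > 1 for i ∈ {2}; NE contributions (0, 13, 0, 0), S = 13.
W^NE = Σw_i − S^NE + (Σα_i)·S^NE = 55 + 2.5·13 = 87.5.
Planner: ∂(Σu_j)/∂s_i = Σα_j − 1 = 2.5 > 0, so everyone contributes w_i; S^SO = 55, W^SO = 55 + 2.5·55 = 192.5.
Deadweight loss = 105.

105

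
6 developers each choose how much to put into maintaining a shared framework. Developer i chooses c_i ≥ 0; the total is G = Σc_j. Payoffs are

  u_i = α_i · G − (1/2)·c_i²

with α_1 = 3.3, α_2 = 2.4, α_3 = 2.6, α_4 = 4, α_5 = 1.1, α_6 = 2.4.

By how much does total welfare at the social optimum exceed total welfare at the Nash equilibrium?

Developer i's FOC: ∂u_i/∂c_i = α_i − c_i = 0, so c_i* = α_i.
NE contributions = (3.3, 2.4, 2.6, 4, 1.1, 2.4); G = 15.8.
W^NE = (Σα)·G − ½Σα_i² = 15.8² − ½·46.38 = 226.45.
Planner sets c_i = Σα_j = 15.8 for every i, so G^SO = 6·15.8 = 94.8.
W^SO = (Σα)·G^SO − ½·6·(Σα)² = (6/2)·15.8² = 748.92.
Deadweight loss = W^SO − W^NE = 522.47.

522.47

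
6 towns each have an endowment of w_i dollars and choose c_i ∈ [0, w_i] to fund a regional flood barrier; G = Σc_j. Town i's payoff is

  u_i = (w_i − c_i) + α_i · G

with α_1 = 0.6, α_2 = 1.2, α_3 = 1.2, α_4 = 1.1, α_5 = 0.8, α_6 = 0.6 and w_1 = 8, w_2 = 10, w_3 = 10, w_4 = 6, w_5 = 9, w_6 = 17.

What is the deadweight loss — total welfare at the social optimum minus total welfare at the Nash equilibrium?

153

∂u_i/∂c_i = α_i − 1, so town i contributes w_i if α_i > 1, else 0.
α_i > 1 for i ∈ {2, 3, 4}; NE contributions (0, 10, 10, 6, 0, 0), G = 26.
W^NE = Σw_i − G^NE + (Σα_i)·G^NE = 60 + 4.5·26 = 177.
Planner: ∂(Σu_j)/∂c_i = Σα_j − 1 = 4.5 > 0, so everyone contributes w_i; G^SO = 60, W^SO = 60 + 4.5·60 = 330.
Deadweight loss = 153.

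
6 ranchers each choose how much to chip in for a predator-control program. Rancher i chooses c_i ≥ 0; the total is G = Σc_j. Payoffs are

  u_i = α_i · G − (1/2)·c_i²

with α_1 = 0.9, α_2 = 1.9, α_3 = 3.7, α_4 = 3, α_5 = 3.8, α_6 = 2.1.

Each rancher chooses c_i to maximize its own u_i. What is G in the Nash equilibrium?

Rancher i's FOC: ∂u_i/∂c_i = α_i − c_i = 0, so c_i* = α_i.
NE contributions = (0.9, 1.9, 3.7, 3, 3.8, 2.1); G = 15.4.

15.4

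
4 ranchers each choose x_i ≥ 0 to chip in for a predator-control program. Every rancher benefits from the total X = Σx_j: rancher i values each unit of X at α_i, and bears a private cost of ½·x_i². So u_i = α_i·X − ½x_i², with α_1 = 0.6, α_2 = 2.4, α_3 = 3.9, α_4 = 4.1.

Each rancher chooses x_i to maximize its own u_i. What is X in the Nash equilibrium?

Rancher i's FOC: ∂u_i/∂x_i = α_i − x_i = 0, so x_i* = α_i.
NE contributions = (0.6, 2.4, 3.9, 4.1); X = 11.

11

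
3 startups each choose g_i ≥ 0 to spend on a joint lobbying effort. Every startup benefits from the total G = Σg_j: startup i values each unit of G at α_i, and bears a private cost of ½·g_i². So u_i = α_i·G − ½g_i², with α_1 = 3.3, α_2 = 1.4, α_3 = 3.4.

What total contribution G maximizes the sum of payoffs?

Planner FOC: ∂(Σu_j)/∂g_i = (Σα_j) − g_i = 0, so g_i^SO = Σα_j = 8.1 for every i; G^SO = 24.3.

24.3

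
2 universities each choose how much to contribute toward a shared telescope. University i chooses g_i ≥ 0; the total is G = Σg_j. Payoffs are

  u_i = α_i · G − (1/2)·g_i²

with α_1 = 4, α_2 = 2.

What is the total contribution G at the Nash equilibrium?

6

University i's FOC: ∂u_i/∂g_i = α_i − g_i = 0, so g_i* = α_i.
NE contributions = (4, 2); G = 6.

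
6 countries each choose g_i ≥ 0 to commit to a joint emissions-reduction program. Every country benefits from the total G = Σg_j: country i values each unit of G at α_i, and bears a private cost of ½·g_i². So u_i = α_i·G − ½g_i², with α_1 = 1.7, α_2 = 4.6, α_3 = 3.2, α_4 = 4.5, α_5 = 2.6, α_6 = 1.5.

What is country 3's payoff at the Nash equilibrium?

Country i's FOC: ∂u_i/∂g_i = α_i − g_i = 0, so g_i* = α_i.
NE contributions = (1.7, 4.6, 3.2, 4.5, 2.6, 1.5); G = 18.1.
u_3 = α_3·G − ½·(g_3)² = 3.2·18.1 − ½·3.2² = 52.8.

52.8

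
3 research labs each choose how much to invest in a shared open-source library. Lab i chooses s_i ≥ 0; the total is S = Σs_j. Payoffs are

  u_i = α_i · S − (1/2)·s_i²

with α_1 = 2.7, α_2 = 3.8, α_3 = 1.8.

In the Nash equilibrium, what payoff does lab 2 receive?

24.32

Lab i's FOC: ∂u_i/∂s_i = α_i − s_i = 0, so s_i* = α_i.
NE contributions = (2.7, 3.8, 1.8); S = 8.3.
u_2 = α_2·S − ½·(s_2)² = 3.8·8.3 − ½·3.8² = 24.32.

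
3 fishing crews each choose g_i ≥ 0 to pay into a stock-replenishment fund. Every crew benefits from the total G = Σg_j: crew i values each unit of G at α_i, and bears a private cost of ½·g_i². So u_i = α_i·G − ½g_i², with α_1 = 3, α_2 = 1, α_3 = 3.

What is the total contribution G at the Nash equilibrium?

7

Crew i's FOC: ∂u_i/∂g_i = α_i − g_i = 0, so g_i* = α_i.
NE contributions = (3, 1, 3); G = 7.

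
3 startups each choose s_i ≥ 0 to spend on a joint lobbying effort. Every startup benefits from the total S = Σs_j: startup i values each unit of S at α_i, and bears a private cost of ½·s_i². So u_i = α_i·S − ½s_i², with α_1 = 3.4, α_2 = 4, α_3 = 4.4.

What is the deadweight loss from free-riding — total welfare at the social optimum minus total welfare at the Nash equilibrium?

Startup i's FOC: ∂u_i/∂s_i = α_i − s_i = 0, so s_i* = α_i.
NE contributions = (3.4, 4, 4.4); S = 11.8.
W^NE = (Σα)·S − ½Σα_i² = 11.8² − ½·46.92 = 115.78.
Planner sets s_i = Σα_j = 11.8 for every i, so S^SO = 3·11.8 = 35.4.
W^SO = (Σα)·S^SO − ½·3·(Σα)² = (3/2)·11.8² = 208.86.
Deadweight loss = W^SO − W^NE = 93.08.

93.08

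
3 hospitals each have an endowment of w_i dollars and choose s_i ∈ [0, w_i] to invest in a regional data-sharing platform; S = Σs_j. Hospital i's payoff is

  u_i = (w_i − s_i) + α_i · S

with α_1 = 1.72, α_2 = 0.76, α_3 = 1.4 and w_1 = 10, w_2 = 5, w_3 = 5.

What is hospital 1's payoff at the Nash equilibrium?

25.8

∂u_i/∂s_i = α_i − 1, so hospital i contributes w_i if α_i > 1, else 0.
α_i > 1 for i ∈ {1, 3}; NE contributions (10, 0, 5), S = 15.
u_1 = (10 − 10) + 1.72·15 = 25.8.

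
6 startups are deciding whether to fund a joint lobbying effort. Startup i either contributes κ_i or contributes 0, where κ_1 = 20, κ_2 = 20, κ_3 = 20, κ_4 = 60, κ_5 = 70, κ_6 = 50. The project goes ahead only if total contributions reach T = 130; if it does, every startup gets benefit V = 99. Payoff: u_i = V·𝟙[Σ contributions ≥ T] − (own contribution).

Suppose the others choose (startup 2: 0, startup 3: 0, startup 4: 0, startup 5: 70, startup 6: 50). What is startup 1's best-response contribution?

Others' total = 120. Contributing 20 brings total to 140 ≥ 130: gain V − κ_1 = 79.
Best response: 20.

20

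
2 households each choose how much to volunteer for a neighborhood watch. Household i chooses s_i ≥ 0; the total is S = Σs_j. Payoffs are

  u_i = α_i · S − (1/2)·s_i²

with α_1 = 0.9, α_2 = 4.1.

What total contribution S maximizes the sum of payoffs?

10

Planner FOC: ∂(Σu_j)/∂s_i = (Σα_j) − s_i = 0, so s_i^SO = Σα_j = 5 for every i; S^SO = 10.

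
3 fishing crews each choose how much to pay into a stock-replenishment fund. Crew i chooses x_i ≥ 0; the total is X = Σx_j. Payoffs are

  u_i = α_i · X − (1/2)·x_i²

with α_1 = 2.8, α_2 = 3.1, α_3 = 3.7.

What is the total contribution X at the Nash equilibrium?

Crew i's FOC: ∂u_i/∂x_i = α_i − x_i = 0, so x_i* = α_i.
NE contributions = (2.8, 3.1, 3.7); X = 9.6.

9.6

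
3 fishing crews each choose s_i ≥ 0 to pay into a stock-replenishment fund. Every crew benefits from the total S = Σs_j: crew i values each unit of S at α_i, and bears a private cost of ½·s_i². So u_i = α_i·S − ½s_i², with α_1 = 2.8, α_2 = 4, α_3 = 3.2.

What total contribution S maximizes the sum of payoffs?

30

Planner FOC: ∂(Σu_j)/∂s_i = (Σα_j) − s_i = 0, so s_i^SO = Σα_j = 10 for every i; S^SO = 30.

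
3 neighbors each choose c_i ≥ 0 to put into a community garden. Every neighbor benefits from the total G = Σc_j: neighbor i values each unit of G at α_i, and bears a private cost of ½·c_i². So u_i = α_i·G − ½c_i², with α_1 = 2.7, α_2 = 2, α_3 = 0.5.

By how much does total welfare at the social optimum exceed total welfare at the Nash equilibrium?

19.29

Neighbor i's FOC: ∂u_i/∂c_i = α_i − c_i = 0, so c_i* = α_i.
NE contributions = (2.7, 2, 0.5); G = 5.2.
W^NE = (Σα)·G − ½Σα_i² = 5.2² − ½·11.54 = 21.27.
Planner sets c_i = Σα_j = 5.2 for every i, so G^SO = 3·5.2 = 15.6.
W^SO = (Σα)·G^SO − ½·3·(Σα)² = (3/2)·5.2² = 40.56.
Deadweight loss = W^SO − W^NE = 19.29.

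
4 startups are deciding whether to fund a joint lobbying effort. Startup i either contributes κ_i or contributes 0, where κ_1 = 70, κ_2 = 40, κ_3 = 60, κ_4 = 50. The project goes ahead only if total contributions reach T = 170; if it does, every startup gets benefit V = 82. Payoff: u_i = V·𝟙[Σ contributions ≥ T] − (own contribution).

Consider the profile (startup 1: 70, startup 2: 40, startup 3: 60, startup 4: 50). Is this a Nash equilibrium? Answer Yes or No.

Total = 220 ≥ 170: provided.
Startup 1 (pledges 70, payoff 12): dropping to 0 → total 150, payoff 0. No gain.
Startup 2 (pledges 40, payoff 42): dropping to 0 → total 180, payoff 82. Profitable deviation.

No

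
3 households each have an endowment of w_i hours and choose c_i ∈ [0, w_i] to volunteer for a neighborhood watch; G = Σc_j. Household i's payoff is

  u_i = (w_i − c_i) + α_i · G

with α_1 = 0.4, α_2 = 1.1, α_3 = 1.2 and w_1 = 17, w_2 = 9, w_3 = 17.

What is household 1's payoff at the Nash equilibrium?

27.4

∂u_i/∂c_i = α_i − 1, so household i contributes w_i if α_i > 1, else 0.
α_i > 1 for i ∈ {2, 3}; NE contributions (0, 9, 17), G = 26.
u_1 = (17 − 0) + 0.4·26 = 27.4.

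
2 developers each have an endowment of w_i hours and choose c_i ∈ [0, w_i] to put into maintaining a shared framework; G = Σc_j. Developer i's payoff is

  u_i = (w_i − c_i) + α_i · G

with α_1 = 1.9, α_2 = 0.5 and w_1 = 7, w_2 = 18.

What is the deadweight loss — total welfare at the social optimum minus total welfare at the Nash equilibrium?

∂u_i/∂c_i = α_i − 1, so developer i contributes w_i if α_i > 1, else 0.
α_i > 1 for i ∈ {1}; NE contributions (7, 0), G = 7.
W^NE = Σw_i − G^NE + (Σα_i)·G^NE = 25 + 1.4·7 = 34.8.
Planner: ∂(Σu_j)/∂c_i = Σα_j − 1 = 1.4 > 0, so everyone contributes w_i; G^SO = 25, W^SO = 25 + 1.4·25 = 60.
Deadweight loss = 25.2.

25.2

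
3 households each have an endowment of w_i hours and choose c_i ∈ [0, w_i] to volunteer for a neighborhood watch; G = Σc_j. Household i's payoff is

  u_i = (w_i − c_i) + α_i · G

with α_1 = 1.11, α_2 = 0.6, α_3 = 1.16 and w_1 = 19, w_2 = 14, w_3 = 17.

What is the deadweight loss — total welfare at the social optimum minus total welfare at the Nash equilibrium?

∂u_i/∂c_i = α_i − 1, so household i contributes w_i if α_i > 1, else 0.
α_i > 1 for i ∈ {1, 3}; NE contributions (19, 0, 17), G = 36.
W^NE = Σw_i − G^NE + (Σα_i)·G^NE = 50 + 1.87·36 = 117.32.
Planner: ∂(Σu_j)/∂c_i = Σα_j − 1 = 1.87 > 0, so everyone contributes w_i; G^SO = 50, W^SO = 50 + 1.87·50 = 143.5.
Deadweight loss = 26.18.

26.18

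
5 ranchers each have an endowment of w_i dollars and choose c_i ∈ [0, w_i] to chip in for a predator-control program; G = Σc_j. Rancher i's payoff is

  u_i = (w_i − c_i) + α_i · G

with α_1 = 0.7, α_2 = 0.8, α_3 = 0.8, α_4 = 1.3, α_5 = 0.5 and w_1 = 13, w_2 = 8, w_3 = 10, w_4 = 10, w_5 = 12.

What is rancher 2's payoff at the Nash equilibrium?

∂u_i/∂c_i = α_i − 1, so rancher i contributes w_i if α_i > 1, else 0.
α_i > 1 for i ∈ {4}; NE contributions (0, 0, 0, 10, 0), G = 10.
u_2 = (8 − 0) + 0.8·10 = 16.

16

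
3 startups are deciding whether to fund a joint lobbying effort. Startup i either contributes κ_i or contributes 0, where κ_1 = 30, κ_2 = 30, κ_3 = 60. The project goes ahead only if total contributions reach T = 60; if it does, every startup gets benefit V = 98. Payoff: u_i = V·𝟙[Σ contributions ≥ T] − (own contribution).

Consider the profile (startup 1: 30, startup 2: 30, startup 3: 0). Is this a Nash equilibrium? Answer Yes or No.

Yes

Total = 60 ≥ 60: provided.
Startup 1 (pledges 30, payoff 68): dropping to 0 → total 30, payoff 0. No gain.
Startup 2 (pledges 30, payoff 68): dropping to 0 → total 30, payoff 0. No gain.
Startup 3 (pledges 0, payoff 98): pledging 60 → total 120, payoff 38. No gain.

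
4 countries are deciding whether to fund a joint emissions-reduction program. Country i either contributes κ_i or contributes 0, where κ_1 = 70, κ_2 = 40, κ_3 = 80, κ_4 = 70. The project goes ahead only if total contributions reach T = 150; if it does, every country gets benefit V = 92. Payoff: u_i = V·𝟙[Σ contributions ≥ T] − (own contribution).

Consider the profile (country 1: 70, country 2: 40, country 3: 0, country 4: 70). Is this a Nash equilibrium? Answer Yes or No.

Yes

Total = 180 ≥ 150: provided.
Country 1 (pledges 70, payoff 22): dropping to 0 → total 110, payoff 0. No gain.
Country 2 (pledges 40, payoff 52): dropping to 0 → total 140, payoff 0. No gain.
Country 3 (pledges 0, payoff 92): pledging 80 → total 260, payoff 12. No gain.
Country 4 (pledges 70, payoff 22): dropping to 0 → total 110, payoff 0. No gain.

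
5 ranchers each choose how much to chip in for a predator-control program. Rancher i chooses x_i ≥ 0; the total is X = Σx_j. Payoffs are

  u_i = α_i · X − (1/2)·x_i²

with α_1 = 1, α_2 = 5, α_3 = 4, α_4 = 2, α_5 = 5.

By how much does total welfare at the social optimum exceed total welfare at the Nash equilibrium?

Rancher i's FOC: ∂u_i/∂x_i = α_i − x_i = 0, so x_i* = α_i.
NE contributions = (1, 5, 4, 2, 5); X = 17.
W^NE = (Σα)·X − ½Σα_i² = 17² − ½·71 = 253.5.
Planner sets x_i = Σα_j = 17 for every i, so X^SO = 5·17 = 85.
W^SO = (Σα)·X^SO − ½·5·(Σα)² = (5/2)·17² = 722.5.
Deadweight loss = W^SO − W^NE = 469.

469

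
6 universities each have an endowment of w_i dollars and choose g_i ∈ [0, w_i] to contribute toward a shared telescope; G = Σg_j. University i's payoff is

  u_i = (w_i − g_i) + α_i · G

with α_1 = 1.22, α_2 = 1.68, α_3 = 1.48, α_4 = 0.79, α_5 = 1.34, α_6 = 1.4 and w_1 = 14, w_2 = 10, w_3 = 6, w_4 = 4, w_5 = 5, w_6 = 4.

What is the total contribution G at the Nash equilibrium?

39

∂u_i/∂g_i = α_i − 1, so university i contributes w_i if α_i > 1, else 0.
α_i > 1 for i ∈ {1, 2, 3, 5, 6}; NE contributions (14, 10, 6, 0, 5, 4), G = 39.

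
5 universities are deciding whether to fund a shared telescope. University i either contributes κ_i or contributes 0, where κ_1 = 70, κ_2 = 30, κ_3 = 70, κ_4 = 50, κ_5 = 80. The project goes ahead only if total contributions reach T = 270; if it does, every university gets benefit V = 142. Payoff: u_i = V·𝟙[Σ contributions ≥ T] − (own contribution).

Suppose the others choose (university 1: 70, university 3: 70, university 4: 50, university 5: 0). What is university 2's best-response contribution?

Others' total = 190. Even contributing 30 gives 220 < 270: no benefit either way.
Best response: 0.

0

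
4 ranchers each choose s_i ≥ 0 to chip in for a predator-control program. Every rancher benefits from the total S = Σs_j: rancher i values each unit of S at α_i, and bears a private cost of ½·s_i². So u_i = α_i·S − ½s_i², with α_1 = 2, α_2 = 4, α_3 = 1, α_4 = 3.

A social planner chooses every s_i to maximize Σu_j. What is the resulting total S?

40

Planner FOC: ∂(Σu_j)/∂s_i = (Σα_j) − s_i = 0, so s_i^SO = Σα_j = 10 for every i; S^SO = 40.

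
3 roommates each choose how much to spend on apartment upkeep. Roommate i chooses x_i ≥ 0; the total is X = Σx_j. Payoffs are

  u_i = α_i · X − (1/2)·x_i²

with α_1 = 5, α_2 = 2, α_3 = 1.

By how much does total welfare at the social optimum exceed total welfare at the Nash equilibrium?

47

Roommate i's FOC: ∂u_i/∂x_i = α_i − x_i = 0, so x_i* = α_i.
NE contributions = (5, 2, 1); X = 8.
W^NE = (Σα)·X − ½Σα_i² = 8² − ½·30 = 49.
Planner sets x_i = Σα_j = 8 for every i, so X^SO = 3·8 = 24.
W^SO = (Σα)·X^SO − ½·3·(Σα)² = (3/2)·8² = 96.
Deadweight loss = W^SO − W^NE = 47.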